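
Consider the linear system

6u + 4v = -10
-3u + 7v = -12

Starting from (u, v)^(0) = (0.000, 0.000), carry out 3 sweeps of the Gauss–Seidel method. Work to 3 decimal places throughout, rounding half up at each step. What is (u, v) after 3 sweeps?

Iteration 1:
  u = (-10 - (4)·0.000) / (6) = -1.667
  v = (-12 - (-3)·-1.667) / (7) = -2.429
Iteration 2:
  u = (-10 - (4)·-2.429) / (6) = -0.047
  v = (-12 - (-3)·-0.047) / (7) = -1.734
Iteration 3:
  u = (-10 - (4)·-1.734) / (6) = -0.511
  v = (-12 - (-3)·-0.511) / (7) = -1.933

(-0.511, -1.933)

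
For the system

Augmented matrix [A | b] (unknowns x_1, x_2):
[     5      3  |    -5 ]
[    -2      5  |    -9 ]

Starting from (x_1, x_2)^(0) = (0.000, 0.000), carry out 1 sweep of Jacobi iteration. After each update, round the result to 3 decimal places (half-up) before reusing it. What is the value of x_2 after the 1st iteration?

Iteration 1:
  x_1 = (-5 - (3)·0.000) / (5) = -1.000
  x_2 = (-9 - (-2)·0.000) / (5) = -1.800

-1.800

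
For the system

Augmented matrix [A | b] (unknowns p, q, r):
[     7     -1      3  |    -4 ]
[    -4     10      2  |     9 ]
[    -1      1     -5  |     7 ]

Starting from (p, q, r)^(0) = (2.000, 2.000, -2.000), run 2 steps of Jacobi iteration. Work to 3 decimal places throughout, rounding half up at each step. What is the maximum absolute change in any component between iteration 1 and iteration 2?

0.692

Iteration 1:
  p = (-4 - (-1)·2.000 - (3)·-2.000) / (7) = 0.571
  q = (9 - (-4)·2.000 - (2)·-2.000) / (10) = 2.100
  r = (7 - (-1)·2.000 - (1)·2.000) / (-5) = -1.400
Iteration 2:
  p = (-4 - (-1)·2.100 - (3)·-1.400) / (7) = 0.329
  q = (9 - (-4)·0.571 - (2)·-1.400) / (10) = 1.408
  r = (7 - (-1)·0.571 - (1)·2.100) / (-5) = -1.094
Change: (-0.242, -0.692, 0.306) → max |·| = 0.692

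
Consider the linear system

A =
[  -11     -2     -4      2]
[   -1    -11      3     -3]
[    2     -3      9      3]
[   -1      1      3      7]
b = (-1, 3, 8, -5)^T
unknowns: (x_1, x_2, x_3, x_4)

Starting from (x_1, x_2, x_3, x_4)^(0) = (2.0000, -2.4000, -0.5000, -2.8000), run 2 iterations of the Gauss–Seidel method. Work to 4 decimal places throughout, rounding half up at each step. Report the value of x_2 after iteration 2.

Iteration 1:
  x_1 = (-1 - (-2)·-2.4000 - (-4)·-0.5000 - (2)·-2.8000) / (-11) = 0.2000
  x_2 = (3 - (-1)·0.2000 - (3)·-0.5000 - (-3)·-2.8000) / (-11) = 0.3364
  x_3 = (8 - (2)·0.2000 - (-3)·0.3364 - (3)·-2.8000) / (9) = 1.8899
  x_4 = (-5 - (-1)·0.2000 - (1)·0.3364 - (3)·1.8899) / (7) = -1.5437
Iteration 2:
  x_1 = (-1 - (-2)·0.3364 - (-4)·1.8899 - (2)·-1.5437) / (-11) = -0.9382
  x_2 = (3 - (-1)·-0.9382 - (3)·1.8899 - (-3)·-1.5437) / (-11) = 0.7490
  x_3 = (8 - (2)·-0.9382 - (-3)·0.7490 - (3)·-1.5437) / (9) = 1.8616
  x_4 = (-5 - (-1)·-0.9382 - (1)·0.7490 - (3)·1.8616) / (7) = -1.7531

0.7490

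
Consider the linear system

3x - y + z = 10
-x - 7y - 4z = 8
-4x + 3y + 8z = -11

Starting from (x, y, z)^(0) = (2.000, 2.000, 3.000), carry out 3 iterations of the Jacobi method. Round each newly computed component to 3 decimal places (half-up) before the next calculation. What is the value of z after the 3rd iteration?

0.304

Iteration 1:
  x = (10 - (-1)·2.000 - (1)·3.000) / (3) = 3.000
  y = (8 - (-1)·2.000 - (-4)·3.000) / (-7) = -3.143
  z = (-11 - (-4)·2.000 - (3)·2.000) / (8) = -1.125
Iteration 2:
  x = (10 - (-1)·-3.143 - (1)·-1.125) / (3) = 2.661
  y = (8 - (-1)·3.000 - (-4)·-1.125) / (-7) = -0.929
  z = (-11 - (-4)·3.000 - (3)·-3.143) / (8) = 1.304
Iteration 3:
  x = (10 - (-1)·-0.929 - (1)·1.304) / (3) = 2.589
  y = (8 - (-1)·2.661 - (-4)·1.304) / (-7) = -2.268
  z = (-11 - (-4)·2.661 - (3)·-0.929) / (8) = 0.304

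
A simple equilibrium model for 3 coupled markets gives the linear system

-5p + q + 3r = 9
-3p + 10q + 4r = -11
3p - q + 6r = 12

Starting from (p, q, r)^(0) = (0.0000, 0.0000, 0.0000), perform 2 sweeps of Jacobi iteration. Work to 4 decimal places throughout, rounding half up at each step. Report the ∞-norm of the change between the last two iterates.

Iteration 1:
  p = (9 - (1)·0.0000 - (3)·0.0000) / (-5) = -1.8000
  q = (-11 - (-3)·0.0000 - (4)·0.0000) / (10) = -1.1000
  r = (12 - (3)·0.0000 - (-1)·0.0000) / (6) = 2.0000
Iteration 2:
  p = (9 - (1)·-1.1000 - (3)·2.0000) / (-5) = -0.8200
  q = (-11 - (-3)·-1.8000 - (4)·2.0000) / (10) = -2.4400
  r = (12 - (3)·-1.8000 - (-1)·-1.1000) / (6) = 2.7167
Change: (0.9800, -1.3400, 0.7167) → max |·| = 1.3400

1.3400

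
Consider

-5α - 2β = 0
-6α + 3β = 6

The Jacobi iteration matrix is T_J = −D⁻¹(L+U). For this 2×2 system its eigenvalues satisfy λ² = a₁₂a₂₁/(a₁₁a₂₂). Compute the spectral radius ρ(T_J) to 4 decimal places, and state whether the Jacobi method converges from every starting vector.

a₁₂a₂₁/(a₁₁a₂₂) = (-2)·(-6) / ((-5)·(3)) = -0.800000
ρ = √|-0.800000| = √0.800000 = 0.8944
ρ < 1, so Jacobi converges

0.8944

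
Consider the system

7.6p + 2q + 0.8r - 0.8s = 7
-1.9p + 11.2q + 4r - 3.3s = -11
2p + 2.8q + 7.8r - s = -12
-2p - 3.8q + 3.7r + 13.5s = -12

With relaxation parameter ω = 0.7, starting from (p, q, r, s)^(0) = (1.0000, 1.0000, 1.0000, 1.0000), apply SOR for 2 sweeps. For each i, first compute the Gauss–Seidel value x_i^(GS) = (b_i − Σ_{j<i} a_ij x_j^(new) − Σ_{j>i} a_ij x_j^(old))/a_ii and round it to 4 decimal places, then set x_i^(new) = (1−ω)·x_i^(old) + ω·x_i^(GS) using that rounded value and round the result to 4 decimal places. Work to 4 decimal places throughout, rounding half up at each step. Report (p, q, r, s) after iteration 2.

(0.9776, -0.5240, -1.3573, -0.4144)

Iteration 1:
  p: GS value = (7 - (2)·1.0000 - (0.8)·1.0000 - (-0.8)·1.0000) / (7.6) = 0.6579;  p ← (1−ω)·1.0000 + ω·0.6579 = 0.7605
  q: GS value = (-11 - (-1.9)·0.7605 - (4)·1.0000 - (-3.3)·1.0000) / (11.2) = -0.9156;  q ← (1−ω)·1.0000 + ω·-0.9156 = -0.3409
  r: GS value = (-12 - (2)·0.7605 - (2.8)·-0.3409 - (-1)·1.0000) / (7.8) = -1.4829;  r ← (1−ω)·1.0000 + ω·-1.4829 = -0.7380
  s: GS value = (-12 - (-2)·0.7605 - (-3.8)·-0.3409 - (3.7)·-0.7380) / (13.5) = -0.6699;  s ← (1−ω)·1.0000 + ω·-0.6699 = -0.1689
Iteration 2:
  p: GS value = (7 - (2)·-0.3409 - (0.8)·-0.7380 - (-0.8)·-0.1689) / (7.6) = 1.0707;  p ← (1−ω)·0.7605 + ω·1.0707 = 0.9776
  q: GS value = (-11 - (-1.9)·0.9776 - (4)·-0.7380 - (-3.3)·-0.1689) / (11.2) = -0.6025;  q ← (1−ω)·-0.3409 + ω·-0.6025 = -0.5240
  r: GS value = (-12 - (2)·0.9776 - (2.8)·-0.5240 - (-1)·-0.1689) / (7.8) = -1.6227;  r ← (1−ω)·-0.7380 + ω·-1.6227 = -1.3573
  s: GS value = (-12 - (-2)·0.9776 - (-3.8)·-0.5240 - (3.7)·-1.3573) / (13.5) = -0.5196;  s ← (1−ω)·-0.1689 + ω·-0.5196 = -0.4144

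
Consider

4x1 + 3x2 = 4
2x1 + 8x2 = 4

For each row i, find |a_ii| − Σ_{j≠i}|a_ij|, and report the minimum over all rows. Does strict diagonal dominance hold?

row 1: |4| − (3) = 1
row 2: |8| − (2) = 6
minimum over rows = 1 → strictly diagonally dominant (convergence guaranteed)

1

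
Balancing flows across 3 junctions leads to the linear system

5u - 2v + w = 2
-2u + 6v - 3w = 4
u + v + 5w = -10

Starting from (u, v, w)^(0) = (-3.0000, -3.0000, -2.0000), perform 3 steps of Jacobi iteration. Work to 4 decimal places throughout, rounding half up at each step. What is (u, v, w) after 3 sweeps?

Iteration 1:
  u = (2 - (-2)·-3.0000 - (1)·-2.0000) / (5) = -0.4000
  v = (4 - (-2)·-3.0000 - (-3)·-2.0000) / (6) = -1.3333
  w = (-10 - (1)·-3.0000 - (1)·-3.0000) / (5) = -0.8000
Iteration 2:
  u = (2 - (-2)·-1.3333 - (1)·-0.8000) / (5) = 0.0267
  v = (4 - (-2)·-0.4000 - (-3)·-0.8000) / (6) = 0.1333
  w = (-10 - (1)·-0.4000 - (1)·-1.3333) / (5) = -1.6533
Iteration 3:
  u = (2 - (-2)·0.1333 - (1)·-1.6533) / (5) = 0.7840
  v = (4 - (-2)·0.0267 - (-3)·-1.6533) / (6) = -0.1511
  w = (-10 - (1)·0.0267 - (1)·0.1333) / (5) = -2.0320

(0.7840, -0.1511, -2.0320)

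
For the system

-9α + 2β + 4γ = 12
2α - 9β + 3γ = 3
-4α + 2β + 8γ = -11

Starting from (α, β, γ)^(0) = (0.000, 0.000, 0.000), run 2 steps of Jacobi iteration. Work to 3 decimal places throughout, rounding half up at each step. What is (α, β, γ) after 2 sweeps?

Iteration 1:
  α = (12 - (2)·0.000 - (4)·0.000) / (-9) = -1.333
  β = (3 - (2)·0.000 - (3)·0.000) / (-9) = -0.333
  γ = (-11 - (-4)·0.000 - (2)·0.000) / (8) = -1.375
Iteration 2:
  α = (12 - (2)·-0.333 - (4)·-1.375) / (-9) = -2.018
  β = (3 - (2)·-1.333 - (3)·-1.375) / (-9) = -1.088
  γ = (-11 - (-4)·-1.333 - (2)·-0.333) / (8) = -1.958

(-2.018, -1.088, -1.958)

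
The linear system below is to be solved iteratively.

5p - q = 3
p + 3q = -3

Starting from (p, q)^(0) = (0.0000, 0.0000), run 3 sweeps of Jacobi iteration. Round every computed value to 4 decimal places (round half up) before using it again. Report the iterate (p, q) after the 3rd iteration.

Iteration 1:
  p = (3 - (-1)·0.0000) / (5) = 0.6000
  q = (-3 - (1)·0.0000) / (3) = -1.0000
Iteration 2:
  p = (3 - (-1)·-1.0000) / (5) = 0.4000
  q = (-3 - (1)·0.6000) / (3) = -1.2000
Iteration 3:
  p = (3 - (-1)·-1.2000) / (5) = 0.3600
  q = (-3 - (1)·0.4000) / (3) = -1.1333

(0.3600, -1.1333)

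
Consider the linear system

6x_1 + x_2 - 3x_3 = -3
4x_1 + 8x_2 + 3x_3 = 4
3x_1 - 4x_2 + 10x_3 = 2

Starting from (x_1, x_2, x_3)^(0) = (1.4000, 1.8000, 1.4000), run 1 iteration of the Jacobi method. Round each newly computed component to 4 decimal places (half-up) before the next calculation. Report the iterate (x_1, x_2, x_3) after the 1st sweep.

Iteration 1:
  x_1 = (-3 - (1)·1.8000 - (-3)·1.4000) / (6) = -0.1000
  x_2 = (4 - (4)·1.4000 - (3)·1.4000) / (8) = -0.7250
  x_3 = (2 - (3)·1.4000 - (-4)·1.8000) / (10) = 0.5000

(-0.1000, -0.7250, 0.5000)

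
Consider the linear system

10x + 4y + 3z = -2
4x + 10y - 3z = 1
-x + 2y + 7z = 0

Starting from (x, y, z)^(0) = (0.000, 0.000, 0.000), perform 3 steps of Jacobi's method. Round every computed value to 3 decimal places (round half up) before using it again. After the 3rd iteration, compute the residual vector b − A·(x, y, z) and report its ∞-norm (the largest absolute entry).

0.092

Iteration 1:
  x = (-2 - (4)·0.000 - (3)·0.000) / (10) = -0.200
  y = (1 - (4)·0.000 - (-3)·0.000) / (10) = 0.100
  z = (0 - (-1)·0.000 - (2)·0.000) / (7) = 0.000
Iteration 2:
  x = (-2 - (4)·0.100 - (3)·0.000) / (10) = -0.240
  y = (1 - (4)·-0.200 - (-3)·0.000) / (10) = 0.180
  z = (0 - (-1)·-0.200 - (2)·0.100) / (7) = -0.057
Iteration 3:
  x = (-2 - (4)·0.180 - (3)·-0.057) / (10) = -0.255
  y = (1 - (4)·-0.240 - (-3)·-0.057) / (10) = 0.179
  z = (0 - (-1)·-0.240 - (2)·0.180) / (7) = -0.086
Residual b − A·x = (0.092, -0.028, -0.011); ∞-norm = 0.092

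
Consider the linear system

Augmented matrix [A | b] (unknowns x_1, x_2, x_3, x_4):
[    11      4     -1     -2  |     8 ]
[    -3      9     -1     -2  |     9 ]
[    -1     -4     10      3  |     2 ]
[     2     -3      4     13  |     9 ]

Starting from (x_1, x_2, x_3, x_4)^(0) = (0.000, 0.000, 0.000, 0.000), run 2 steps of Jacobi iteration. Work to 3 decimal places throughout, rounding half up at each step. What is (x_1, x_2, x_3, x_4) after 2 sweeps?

Iteration 1:
  x_1 = (8 - (4)·0.000 - (-1)·0.000 - (-2)·0.000) / (11) = 0.727
  x_2 = (9 - (-3)·0.000 - (-1)·0.000 - (-2)·0.000) / (9) = 1.000
  x_3 = (2 - (-1)·0.000 - (-4)·0.000 - (3)·0.000) / (10) = 0.200
  x_4 = (9 - (2)·0.000 - (-3)·0.000 - (4)·0.000) / (13) = 0.692
Iteration 2:
  x_1 = (8 - (4)·1.000 - (-1)·0.200 - (-2)·0.692) / (11) = 0.508
  x_2 = (9 - (-3)·0.727 - (-1)·0.200 - (-2)·0.692) / (9) = 1.418
  x_3 = (2 - (-1)·0.727 - (-4)·1.000 - (3)·0.692) / (10) = 0.465
  x_4 = (9 - (2)·0.727 - (-3)·1.000 - (4)·0.200) / (13) = 0.750

(0.508, 1.418, 0.465, 0.750)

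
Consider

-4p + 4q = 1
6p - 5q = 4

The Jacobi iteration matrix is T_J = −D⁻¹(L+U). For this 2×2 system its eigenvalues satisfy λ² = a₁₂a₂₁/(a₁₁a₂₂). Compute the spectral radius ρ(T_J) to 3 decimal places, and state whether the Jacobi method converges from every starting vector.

1.095

a₁₂a₂₁/(a₁₁a₂₂) = (4)·(6) / ((-4)·(-5)) = 1.200000
ρ = √|1.200000| = √1.200000 = 1.095
ρ > 1, so Jacobi diverges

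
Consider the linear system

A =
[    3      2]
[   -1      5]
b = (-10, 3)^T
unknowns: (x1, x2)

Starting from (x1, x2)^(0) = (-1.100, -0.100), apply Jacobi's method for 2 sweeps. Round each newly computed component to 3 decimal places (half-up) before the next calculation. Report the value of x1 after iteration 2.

-3.587

Iteration 1:
  x1 = (-10 - (2)·-0.100) / (3) = -3.267
  x2 = (3 - (-1)·-1.100) / (5) = 0.380
Iteration 2:
  x1 = (-10 - (2)·0.380) / (3) = -3.587
  x2 = (3 - (-1)·-3.267) / (5) = -0.053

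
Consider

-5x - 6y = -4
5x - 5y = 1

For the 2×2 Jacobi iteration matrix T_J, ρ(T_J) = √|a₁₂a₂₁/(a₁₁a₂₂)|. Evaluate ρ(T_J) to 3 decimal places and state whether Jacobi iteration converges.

a₁₂a₂₁/(a₁₁a₂₂) = (-6)·(5) / ((-5)·(-5)) = -1.200000
ρ = √|-1.200000| = √1.200000 = 1.095
ρ > 1, so Jacobi diverges

1.095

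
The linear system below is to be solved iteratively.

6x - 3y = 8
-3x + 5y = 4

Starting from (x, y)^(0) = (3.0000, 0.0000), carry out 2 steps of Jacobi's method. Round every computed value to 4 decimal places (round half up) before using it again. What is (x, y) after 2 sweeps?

Iteration 1:
  x = (8 - (-3)·0.0000) / (6) = 1.3333
  y = (4 - (-3)·3.0000) / (5) = 2.6000
Iteration 2:
  x = (8 - (-3)·2.6000) / (6) = 2.6333
  y = (4 - (-3)·1.3333) / (5) = 1.6000

(2.6333, 1.6000)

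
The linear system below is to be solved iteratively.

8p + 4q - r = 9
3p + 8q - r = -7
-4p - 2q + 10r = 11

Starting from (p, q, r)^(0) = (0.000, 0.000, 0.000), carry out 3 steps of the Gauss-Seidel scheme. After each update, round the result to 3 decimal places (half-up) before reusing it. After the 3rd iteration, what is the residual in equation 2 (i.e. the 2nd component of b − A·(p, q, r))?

Iteration 1:
  p = (9 - (4)·0.000 - (-1)·0.000) / (8) = 1.125
  q = (-7 - (3)·1.125 - (-1)·0.000) / (8) = -1.297
  r = (11 - (-4)·1.125 - (-2)·-1.297) / (10) = 1.291
Iteration 2:
  p = (9 - (4)·-1.297 - (-1)·1.291) / (8) = 1.935
  q = (-7 - (3)·1.935 - (-1)·1.291) / (8) = -1.439
  r = (11 - (-4)·1.935 - (-2)·-1.439) / (10) = 1.586
Iteration 3:
  p = (9 - (4)·-1.439 - (-1)·1.586) / (8) = 2.043
  q = (-7 - (3)·2.043 - (-1)·1.586) / (8) = -1.443
  r = (11 - (-4)·2.043 - (-2)·-1.443) / (10) = 1.629
Residual b − A·x = (0.057, 0.044, -0.004)

0.044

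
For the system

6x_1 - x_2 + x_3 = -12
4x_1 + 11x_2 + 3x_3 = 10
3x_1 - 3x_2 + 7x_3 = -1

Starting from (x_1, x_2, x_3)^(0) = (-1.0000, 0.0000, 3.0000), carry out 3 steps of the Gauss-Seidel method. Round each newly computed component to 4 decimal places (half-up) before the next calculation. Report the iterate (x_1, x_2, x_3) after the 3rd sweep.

Iteration 1:
  x_1 = (-12 - (-1)·0.0000 - (1)·3.0000) / (6) = -2.5000
  x_2 = (10 - (4)·-2.5000 - (3)·3.0000) / (11) = 1.0000
  x_3 = (-1 - (3)·-2.5000 - (-3)·1.0000) / (7) = 1.3571
Iteration 2:
  x_1 = (-12 - (-1)·1.0000 - (1)·1.3571) / (6) = -2.0595
  x_2 = (10 - (4)·-2.0595 - (3)·1.3571) / (11) = 1.2879
  x_3 = (-1 - (3)·-2.0595 - (-3)·1.2879) / (7) = 1.2917
Iteration 3:
  x_1 = (-12 - (-1)·1.2879 - (1)·1.2917) / (6) = -2.0006
  x_2 = (10 - (4)·-2.0006 - (3)·1.2917) / (11) = 1.2843
  x_3 = (-1 - (3)·-2.0006 - (-3)·1.2843) / (7) = 1.2650

(-2.0006, 1.2843, 1.2650)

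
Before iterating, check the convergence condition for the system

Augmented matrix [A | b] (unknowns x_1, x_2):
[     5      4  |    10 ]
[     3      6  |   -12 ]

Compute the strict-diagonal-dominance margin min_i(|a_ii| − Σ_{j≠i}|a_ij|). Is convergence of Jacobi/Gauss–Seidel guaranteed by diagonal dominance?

row 1: |5| − (4) = 1
row 2: |6| − (3) = 3
minimum over rows = 1 → strictly diagonally dominant (convergence guaranteed)

1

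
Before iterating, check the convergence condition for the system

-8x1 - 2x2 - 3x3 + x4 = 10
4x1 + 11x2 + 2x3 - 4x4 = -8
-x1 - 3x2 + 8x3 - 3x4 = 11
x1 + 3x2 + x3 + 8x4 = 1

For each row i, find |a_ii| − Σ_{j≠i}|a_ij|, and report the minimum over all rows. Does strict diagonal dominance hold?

1

row 1: |-8| − (2+3+1) = 2
row 2: |11| − (4+2+4) = 1
row 3: |8| − (1+3+3) = 1
row 4: |8| − (1+3+1) = 3
minimum over rows = 1 → strictly diagonally dominant (convergence guaranteed)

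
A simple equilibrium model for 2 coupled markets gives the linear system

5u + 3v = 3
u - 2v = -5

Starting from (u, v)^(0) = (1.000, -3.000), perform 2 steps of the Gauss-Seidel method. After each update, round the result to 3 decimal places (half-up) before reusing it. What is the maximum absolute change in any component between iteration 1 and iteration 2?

Iteration 1:
  u = (3 - (3)·-3.000) / (5) = 2.400
  v = (-5 - (1)·2.400) / (-2) = 3.700
Iteration 2:
  u = (3 - (3)·3.700) / (5) = -1.620
  v = (-5 - (1)·-1.620) / (-2) = 1.690
Change: (-4.020, -2.010) → max |·| = 4.020

4.020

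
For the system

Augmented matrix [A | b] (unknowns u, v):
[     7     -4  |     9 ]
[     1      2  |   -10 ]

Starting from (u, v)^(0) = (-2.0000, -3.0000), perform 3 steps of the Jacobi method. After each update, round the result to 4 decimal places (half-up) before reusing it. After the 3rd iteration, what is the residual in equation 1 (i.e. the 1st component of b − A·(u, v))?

1.1430

Iteration 1:
  u = (9 - (-4)·-3.0000) / (7) = -0.4286
  v = (-10 - (1)·-2.0000) / (2) = -4.0000
Iteration 2:
  u = (9 - (-4)·-4.0000) / (7) = -1.0000
  v = (-10 - (1)·-0.4286) / (2) = -4.7857
Iteration 3:
  u = (9 - (-4)·-4.7857) / (7) = -1.4490
  v = (-10 - (1)·-1.0000) / (2) = -4.5000
Residual b − A·x = (1.1430, 0.4490)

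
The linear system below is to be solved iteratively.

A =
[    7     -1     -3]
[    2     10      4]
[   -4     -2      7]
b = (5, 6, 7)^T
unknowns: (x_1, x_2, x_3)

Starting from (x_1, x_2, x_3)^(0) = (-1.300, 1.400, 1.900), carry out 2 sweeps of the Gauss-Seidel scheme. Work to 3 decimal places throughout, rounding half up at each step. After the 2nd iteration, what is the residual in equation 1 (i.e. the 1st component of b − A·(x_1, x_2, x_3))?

-0.357

Iteration 1:
  x_1 = (5 - (-1)·1.400 - (-3)·1.900) / (7) = 1.729
  x_2 = (6 - (2)·1.729 - (4)·1.900) / (10) = -0.506
  x_3 = (7 - (-4)·1.729 - (-2)·-0.506) / (7) = 1.843
Iteration 2:
  x_1 = (5 - (-1)·-0.506 - (-3)·1.843) / (7) = 1.432
  x_2 = (6 - (2)·1.432 - (4)·1.843) / (10) = -0.424
  x_3 = (7 - (-4)·1.432 - (-2)·-0.424) / (7) = 1.697
Residual b − A·x = (-0.357, 0.588, 0.001)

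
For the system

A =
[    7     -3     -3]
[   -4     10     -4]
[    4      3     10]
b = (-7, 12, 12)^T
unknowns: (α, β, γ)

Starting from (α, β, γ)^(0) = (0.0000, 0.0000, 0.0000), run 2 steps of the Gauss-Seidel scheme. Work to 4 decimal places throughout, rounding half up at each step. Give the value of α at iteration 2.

-0.0743

Iteration 1:
  α = (-7 - (-3)·0.0000 - (-3)·0.0000) / (7) = -1.0000
  β = (12 - (-4)·-1.0000 - (-4)·0.0000) / (10) = 0.8000
  γ = (12 - (4)·-1.0000 - (3)·0.8000) / (10) = 1.3600
Iteration 2:
  α = (-7 - (-3)·0.8000 - (-3)·1.3600) / (7) = -0.0743
  β = (12 - (-4)·-0.0743 - (-4)·1.3600) / (10) = 1.7143
  γ = (12 - (4)·-0.0743 - (3)·1.7143) / (10) = 0.7154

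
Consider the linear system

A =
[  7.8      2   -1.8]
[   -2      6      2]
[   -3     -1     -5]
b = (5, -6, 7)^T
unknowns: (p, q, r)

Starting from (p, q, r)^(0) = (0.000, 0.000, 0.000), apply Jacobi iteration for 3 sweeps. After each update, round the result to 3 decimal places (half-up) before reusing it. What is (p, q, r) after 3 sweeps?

(0.357, -0.280, -1.680)

Iteration 1:
  p = (5 - (2)·0.000 - (-1.8)·0.000) / (7.8) = 0.641
  q = (-6 - (-2)·0.000 - (2)·0.000) / (6) = -1.000
  r = (7 - (-3)·0.000 - (-1)·0.000) / (-5) = -1.400
Iteration 2:
  p = (5 - (2)·-1.000 - (-1.8)·-1.400) / (7.8) = 0.574
  q = (-6 - (-2)·0.641 - (2)·-1.400) / (6) = -0.320
  r = (7 - (-3)·0.641 - (-1)·-1.000) / (-5) = -1.585
Iteration 3:
  p = (5 - (2)·-0.320 - (-1.8)·-1.585) / (7.8) = 0.357
  q = (-6 - (-2)·0.574 - (2)·-1.585) / (6) = -0.280
  r = (7 - (-3)·0.574 - (-1)·-0.320) / (-5) = -1.680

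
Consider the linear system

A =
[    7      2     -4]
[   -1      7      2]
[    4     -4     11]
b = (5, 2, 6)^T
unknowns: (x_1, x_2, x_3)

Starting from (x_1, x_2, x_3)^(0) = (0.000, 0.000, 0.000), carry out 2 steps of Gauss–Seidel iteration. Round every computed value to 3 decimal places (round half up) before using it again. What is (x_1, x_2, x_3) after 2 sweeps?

Iteration 1:
  x_1 = (5 - (2)·0.000 - (-4)·0.000) / (7) = 0.714
  x_2 = (2 - (-1)·0.714 - (2)·0.000) / (7) = 0.388
  x_3 = (6 - (4)·0.714 - (-4)·0.388) / (11) = 0.427
Iteration 2:
  x_1 = (5 - (2)·0.388 - (-4)·0.427) / (7) = 0.847
  x_2 = (2 - (-1)·0.847 - (2)·0.427) / (7) = 0.285
  x_3 = (6 - (4)·0.847 - (-4)·0.285) / (11) = 0.341

(0.847, 0.285, 0.341)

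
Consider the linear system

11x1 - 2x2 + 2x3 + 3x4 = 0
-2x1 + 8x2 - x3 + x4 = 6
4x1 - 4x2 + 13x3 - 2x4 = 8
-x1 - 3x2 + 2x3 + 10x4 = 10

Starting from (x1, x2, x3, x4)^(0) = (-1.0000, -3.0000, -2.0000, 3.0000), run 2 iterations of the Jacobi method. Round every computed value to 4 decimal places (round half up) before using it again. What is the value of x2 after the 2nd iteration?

0.5077

Iteration 1:
  x1 = (0 - (-2)·-3.0000 - (2)·-2.0000 - (3)·3.0000) / (11) = -1.0000
  x2 = (6 - (-2)·-1.0000 - (-1)·-2.0000 - (1)·3.0000) / (8) = -0.1250
  x3 = (8 - (4)·-1.0000 - (-4)·-3.0000 - (-2)·3.0000) / (13) = 0.4615
  x4 = (10 - (-1)·-1.0000 - (-3)·-3.0000 - (2)·-2.0000) / (10) = 0.4000
Iteration 2:
  x1 = (0 - (-2)·-0.1250 - (2)·0.4615 - (3)·0.4000) / (11) = -0.2157
  x2 = (6 - (-2)·-1.0000 - (-1)·0.4615 - (1)·0.4000) / (8) = 0.5077
  x3 = (8 - (4)·-1.0000 - (-4)·-0.1250 - (-2)·0.4000) / (13) = 0.9462
  x4 = (10 - (-1)·-1.0000 - (-3)·-0.1250 - (2)·0.4615) / (10) = 0.7702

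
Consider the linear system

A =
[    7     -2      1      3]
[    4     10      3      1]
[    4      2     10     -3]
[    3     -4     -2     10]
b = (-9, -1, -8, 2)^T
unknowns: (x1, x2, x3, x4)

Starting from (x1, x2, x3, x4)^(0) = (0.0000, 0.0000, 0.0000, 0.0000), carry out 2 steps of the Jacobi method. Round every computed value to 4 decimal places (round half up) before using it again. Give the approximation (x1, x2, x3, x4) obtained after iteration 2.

(-1.2857, 0.6343, -0.2057, 0.3857)

Iteration 1:
  x1 = (-9 - (-2)·0.0000 - (1)·0.0000 - (3)·0.0000) / (7) = -1.2857
  x2 = (-1 - (4)·0.0000 - (3)·0.0000 - (1)·0.0000) / (10) = -0.1000
  x3 = (-8 - (4)·0.0000 - (2)·0.0000 - (-3)·0.0000) / (10) = -0.8000
  x4 = (2 - (3)·0.0000 - (-4)·0.0000 - (-2)·0.0000) / (10) = 0.2000
Iteration 2:
  x1 = (-9 - (-2)·-0.1000 - (1)·-0.8000 - (3)·0.2000) / (7) = -1.2857
  x2 = (-1 - (4)·-1.2857 - (3)·-0.8000 - (1)·0.2000) / (10) = 0.6343
  x3 = (-8 - (4)·-1.2857 - (2)·-0.1000 - (-3)·0.2000) / (10) = -0.2057
  x4 = (2 - (3)·-1.2857 - (-4)·-0.1000 - (-2)·-0.8000) / (10) = 0.3857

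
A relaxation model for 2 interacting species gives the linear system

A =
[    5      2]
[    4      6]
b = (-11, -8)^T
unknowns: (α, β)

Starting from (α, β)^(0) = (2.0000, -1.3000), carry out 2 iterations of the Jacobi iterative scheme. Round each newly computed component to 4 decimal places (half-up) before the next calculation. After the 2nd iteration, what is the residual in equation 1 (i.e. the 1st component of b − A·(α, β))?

-4.9069

Iteration 1:
  α = (-11 - (2)·-1.3000) / (5) = -1.6800
  β = (-8 - (4)·2.0000) / (6) = -2.6667
Iteration 2:
  α = (-11 - (2)·-2.6667) / (5) = -1.1333
  β = (-8 - (4)·-1.6800) / (6) = -0.2133
Residual b − A·x = (-4.9069, -2.1870)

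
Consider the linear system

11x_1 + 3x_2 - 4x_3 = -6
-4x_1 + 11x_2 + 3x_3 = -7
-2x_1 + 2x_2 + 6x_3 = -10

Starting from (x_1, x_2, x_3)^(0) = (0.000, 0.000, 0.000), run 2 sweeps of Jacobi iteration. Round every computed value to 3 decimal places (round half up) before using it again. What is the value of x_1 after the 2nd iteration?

Iteration 1:
  x_1 = (-6 - (3)·0.000 - (-4)·0.000) / (11) = -0.545
  x_2 = (-7 - (-4)·0.000 - (3)·0.000) / (11) = -0.636
  x_3 = (-10 - (-2)·0.000 - (2)·0.000) / (6) = -1.667
Iteration 2:
  x_1 = (-6 - (3)·-0.636 - (-4)·-1.667) / (11) = -0.978
  x_2 = (-7 - (-4)·-0.545 - (3)·-1.667) / (11) = -0.380
  x_3 = (-10 - (-2)·-0.545 - (2)·-0.636) / (6) = -1.636

-0.978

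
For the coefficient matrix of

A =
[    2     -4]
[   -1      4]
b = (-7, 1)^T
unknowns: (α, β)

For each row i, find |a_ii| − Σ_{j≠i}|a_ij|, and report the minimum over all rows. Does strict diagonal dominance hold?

-2

row 1: |2| − (4) = -2
row 2: |4| − (1) = 3
minimum over rows = -2 → not strictly diagonally dominant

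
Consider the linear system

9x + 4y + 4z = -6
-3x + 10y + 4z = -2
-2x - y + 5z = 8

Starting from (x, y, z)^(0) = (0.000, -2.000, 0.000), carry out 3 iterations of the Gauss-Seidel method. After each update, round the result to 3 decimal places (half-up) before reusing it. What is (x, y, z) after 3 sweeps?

Iteration 1:
  x = (-6 - (4)·-2.000 - (4)·0.000) / (9) = 0.222
  y = (-2 - (-3)·0.222 - (4)·0.000) / (10) = -0.133
  z = (8 - (-2)·0.222 - (-1)·-0.133) / (5) = 1.662
Iteration 2:
  x = (-6 - (4)·-0.133 - (4)·1.662) / (9) = -1.346
  y = (-2 - (-3)·-1.346 - (4)·1.662) / (10) = -1.269
  z = (8 - (-2)·-1.346 - (-1)·-1.269) / (5) = 0.808
Iteration 3:
  x = (-6 - (4)·-1.269 - (4)·0.808) / (9) = -0.462
  y = (-2 - (-3)·-0.462 - (4)·0.808) / (10) = -0.662
  z = (8 - (-2)·-0.462 - (-1)·-0.662) / (5) = 1.283

(-0.462, -0.662, 1.283)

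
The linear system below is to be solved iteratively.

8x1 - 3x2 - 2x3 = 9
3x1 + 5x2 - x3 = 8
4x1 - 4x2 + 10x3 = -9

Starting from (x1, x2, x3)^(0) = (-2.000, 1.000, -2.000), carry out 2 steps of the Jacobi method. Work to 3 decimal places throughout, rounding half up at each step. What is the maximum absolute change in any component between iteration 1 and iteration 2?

1.340

Iteration 1:
  x1 = (9 - (-3)·1.000 - (-2)·-2.000) / (8) = 1.000
  x2 = (8 - (3)·-2.000 - (-1)·-2.000) / (5) = 2.400
  x3 = (-9 - (4)·-2.000 - (-4)·1.000) / (10) = 0.300
Iteration 2:
  x1 = (9 - (-3)·2.400 - (-2)·0.300) / (8) = 2.100
  x2 = (8 - (3)·1.000 - (-1)·0.300) / (5) = 1.060
  x3 = (-9 - (4)·1.000 - (-4)·2.400) / (10) = -0.340
Change: (1.100, -1.340, -0.640) → max |·| = 1.340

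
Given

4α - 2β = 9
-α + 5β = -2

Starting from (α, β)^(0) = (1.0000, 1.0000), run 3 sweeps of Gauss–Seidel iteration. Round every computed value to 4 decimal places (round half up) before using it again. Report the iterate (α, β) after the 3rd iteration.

Iteration 1:
  α = (9 - (-2)·1.0000) / (4) = 2.7500
  β = (-2 - (-1)·2.7500) / (5) = 0.1500
Iteration 2:
  α = (9 - (-2)·0.1500) / (4) = 2.3250
  β = (-2 - (-1)·2.3250) / (5) = 0.0650
Iteration 3:
  α = (9 - (-2)·0.0650) / (4) = 2.2825
  β = (-2 - (-1)·2.2825) / (5) = 0.0565

(2.2825, 0.0565)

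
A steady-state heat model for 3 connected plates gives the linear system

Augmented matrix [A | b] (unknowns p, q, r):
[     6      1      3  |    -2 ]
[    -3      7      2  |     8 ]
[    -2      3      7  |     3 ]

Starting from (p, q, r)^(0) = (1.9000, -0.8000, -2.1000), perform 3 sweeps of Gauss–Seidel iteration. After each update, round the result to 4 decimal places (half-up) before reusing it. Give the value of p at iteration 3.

Iteration 1:
  p = (-2 - (1)·-0.8000 - (3)·-2.1000) / (6) = 0.8500
  q = (8 - (-3)·0.8500 - (2)·-2.1000) / (7) = 2.1071
  r = (3 - (-2)·0.8500 - (3)·2.1071) / (7) = -0.2316
Iteration 2:
  p = (-2 - (1)·2.1071 - (3)·-0.2316) / (6) = -0.5687
  q = (8 - (-3)·-0.5687 - (2)·-0.2316) / (7) = 0.9653
  r = (3 - (-2)·-0.5687 - (3)·0.9653) / (7) = -0.1476
Iteration 3:
  p = (-2 - (1)·0.9653 - (3)·-0.1476) / (6) = -0.4204
  q = (8 - (-3)·-0.4204 - (2)·-0.1476) / (7) = 1.0049
  r = (3 - (-2)·-0.4204 - (3)·1.0049) / (7) = -0.1222

-0.4204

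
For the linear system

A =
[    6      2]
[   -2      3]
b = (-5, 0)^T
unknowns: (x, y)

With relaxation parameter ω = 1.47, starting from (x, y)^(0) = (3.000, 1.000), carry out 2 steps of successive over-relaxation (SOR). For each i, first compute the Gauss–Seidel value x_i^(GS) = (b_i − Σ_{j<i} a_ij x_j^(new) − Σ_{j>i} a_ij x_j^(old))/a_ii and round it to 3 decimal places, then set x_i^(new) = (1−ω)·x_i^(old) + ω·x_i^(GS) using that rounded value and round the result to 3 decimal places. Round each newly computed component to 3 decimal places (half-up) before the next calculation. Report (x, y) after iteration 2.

Iteration 1:
  x: GS value = (-5 - (2)·1.000) / (6) = -1.167;  x ← (1−ω)·3.000 + ω·-1.167 = -3.125
  y: GS value = (0 - (-2)·-3.125) / (3) = -2.083;  y ← (1−ω)·1.000 + ω·-2.083 = -3.532
Iteration 2:
  x: GS value = (-5 - (2)·-3.532) / (6) = 0.344;  x ← (1−ω)·-3.125 + ω·0.344 = 1.974
  y: GS value = (0 - (-2)·1.974) / (3) = 1.316;  y ← (1−ω)·-3.532 + ω·1.316 = 3.595

(1.974, 3.595)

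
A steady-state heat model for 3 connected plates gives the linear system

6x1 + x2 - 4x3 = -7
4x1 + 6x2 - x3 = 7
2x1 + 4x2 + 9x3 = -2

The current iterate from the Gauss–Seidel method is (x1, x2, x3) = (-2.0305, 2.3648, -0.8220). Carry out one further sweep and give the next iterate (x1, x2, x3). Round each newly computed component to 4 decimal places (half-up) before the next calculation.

One sweep:
  x1 = (-7 - (1)·2.3648 - (-4)·-0.8220) / (6) = -2.1088
  x2 = (7 - (4)·-2.1088 - (-1)·-0.8220) / (6) = 2.4355
  x3 = (-2 - (2)·-2.1088 - (4)·2.4355) / (9) = -0.8360

(-2.1088, 2.4355, -0.8360)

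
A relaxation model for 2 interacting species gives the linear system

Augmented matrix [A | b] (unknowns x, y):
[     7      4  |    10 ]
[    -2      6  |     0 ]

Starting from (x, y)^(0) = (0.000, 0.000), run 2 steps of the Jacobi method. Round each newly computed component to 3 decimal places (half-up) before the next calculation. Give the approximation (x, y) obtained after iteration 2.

Iteration 1:
  x = (10 - (4)·0.000) / (7) = 1.429
  y = (0 - (-2)·0.000) / (6) = 0.000
Iteration 2:
  x = (10 - (4)·0.000) / (7) = 1.429
  y = (0 - (-2)·1.429) / (6) = 0.476

(1.429, 0.476)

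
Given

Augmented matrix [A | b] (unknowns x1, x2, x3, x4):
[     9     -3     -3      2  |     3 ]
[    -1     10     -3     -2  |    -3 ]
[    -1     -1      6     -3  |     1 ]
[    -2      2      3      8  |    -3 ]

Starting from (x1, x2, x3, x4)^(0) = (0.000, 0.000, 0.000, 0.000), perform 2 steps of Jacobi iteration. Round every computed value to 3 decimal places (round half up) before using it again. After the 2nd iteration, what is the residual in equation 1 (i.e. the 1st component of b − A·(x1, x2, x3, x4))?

-0.711

Iteration 1:
  x1 = (3 - (-3)·0.000 - (-3)·0.000 - (2)·0.000) / (9) = 0.333
  x2 = (-3 - (-1)·0.000 - (-3)·0.000 - (-2)·0.000) / (10) = -0.300
  x3 = (1 - (-1)·0.000 - (-1)·0.000 - (-3)·0.000) / (6) = 0.167
  x4 = (-3 - (-2)·0.000 - (2)·0.000 - (3)·0.000) / (8) = -0.375
Iteration 2:
  x1 = (3 - (-3)·-0.300 - (-3)·0.167 - (2)·-0.375) / (9) = 0.372
  x2 = (-3 - (-1)·0.333 - (-3)·0.167 - (-2)·-0.375) / (10) = -0.292
  x3 = (1 - (-1)·0.333 - (-1)·-0.300 - (-3)·-0.375) / (6) = -0.015
  x4 = (-3 - (-2)·0.333 - (2)·-0.300 - (3)·0.167) / (8) = -0.279
Residual b − A·x = (-0.711, -0.311, 0.333, 0.605)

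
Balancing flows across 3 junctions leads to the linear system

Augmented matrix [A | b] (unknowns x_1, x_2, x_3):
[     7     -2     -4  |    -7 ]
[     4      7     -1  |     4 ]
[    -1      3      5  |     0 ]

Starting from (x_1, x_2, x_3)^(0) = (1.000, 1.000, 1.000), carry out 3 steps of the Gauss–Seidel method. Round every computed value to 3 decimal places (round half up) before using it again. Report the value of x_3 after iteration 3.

-0.911

Iteration 1:
  x_1 = (-7 - (-2)·1.000 - (-4)·1.000) / (7) = -0.143
  x_2 = (4 - (4)·-0.143 - (-1)·1.000) / (7) = 0.796
  x_3 = (0 - (-1)·-0.143 - (3)·0.796) / (5) = -0.506
Iteration 2:
  x_1 = (-7 - (-2)·0.796 - (-4)·-0.506) / (7) = -1.062
  x_2 = (4 - (4)·-1.062 - (-1)·-0.506) / (7) = 1.106
  x_3 = (0 - (-1)·-1.062 - (3)·1.106) / (5) = -0.876
Iteration 3:
  x_1 = (-7 - (-2)·1.106 - (-4)·-0.876) / (7) = -1.185
  x_2 = (4 - (4)·-1.185 - (-1)·-0.876) / (7) = 1.123
  x_3 = (0 - (-1)·-1.185 - (3)·1.123) / (5) = -0.911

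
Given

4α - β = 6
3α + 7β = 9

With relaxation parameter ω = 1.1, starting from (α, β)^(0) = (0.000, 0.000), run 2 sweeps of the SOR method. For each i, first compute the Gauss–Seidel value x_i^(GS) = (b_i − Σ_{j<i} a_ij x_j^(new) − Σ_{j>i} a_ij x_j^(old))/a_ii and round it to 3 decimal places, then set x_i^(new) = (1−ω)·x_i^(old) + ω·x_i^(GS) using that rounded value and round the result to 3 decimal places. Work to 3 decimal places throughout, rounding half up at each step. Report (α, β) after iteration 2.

Iteration 1:
  α: GS value = (6 - (-1)·0.000) / (4) = 1.500;  α ← (1−ω)·0.000 + ω·1.500 = 1.650
  β: GS value = (9 - (3)·1.650) / (7) = 0.579;  β ← (1−ω)·0.000 + ω·0.579 = 0.637
Iteration 2:
  α: GS value = (6 - (-1)·0.637) / (4) = 1.659;  α ← (1−ω)·1.650 + ω·1.659 = 1.660
  β: GS value = (9 - (3)·1.660) / (7) = 0.574;  β ← (1−ω)·0.637 + ω·0.574 = 0.568

(1.660, 0.568)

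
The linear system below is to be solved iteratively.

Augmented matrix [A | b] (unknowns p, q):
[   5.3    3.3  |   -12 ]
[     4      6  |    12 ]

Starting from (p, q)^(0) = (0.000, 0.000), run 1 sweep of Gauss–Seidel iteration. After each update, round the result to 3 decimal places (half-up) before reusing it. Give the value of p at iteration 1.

-2.264

Iteration 1:
  p = (-12 - (3.3)·0.000) / (5.3) = -2.264
  q = (12 - (4)·-2.264) / (6) = 3.509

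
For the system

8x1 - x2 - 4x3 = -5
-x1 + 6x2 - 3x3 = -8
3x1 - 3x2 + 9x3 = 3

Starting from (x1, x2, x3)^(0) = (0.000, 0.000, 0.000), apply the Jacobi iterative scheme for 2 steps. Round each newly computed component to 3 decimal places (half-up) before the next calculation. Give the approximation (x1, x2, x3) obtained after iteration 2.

Iteration 1:
  x1 = (-5 - (-1)·0.000 - (-4)·0.000) / (8) = -0.625
  x2 = (-8 - (-1)·0.000 - (-3)·0.000) / (6) = -1.333
  x3 = (3 - (3)·0.000 - (-3)·0.000) / (9) = 0.333
Iteration 2:
  x1 = (-5 - (-1)·-1.333 - (-4)·0.333) / (8) = -0.625
  x2 = (-8 - (-1)·-0.625 - (-3)·0.333) / (6) = -1.271
  x3 = (3 - (3)·-0.625 - (-3)·-1.333) / (9) = 0.097

(-0.625, -1.271, 0.097)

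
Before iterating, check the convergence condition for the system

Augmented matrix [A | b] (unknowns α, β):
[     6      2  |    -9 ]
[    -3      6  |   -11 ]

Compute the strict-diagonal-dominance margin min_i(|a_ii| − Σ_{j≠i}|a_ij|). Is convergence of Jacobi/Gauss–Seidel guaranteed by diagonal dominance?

row 1: |6| − (2) = 4
row 2: |6| − (3) = 3
minimum over rows = 3 → strictly diagonally dominant (convergence guaranteed)

3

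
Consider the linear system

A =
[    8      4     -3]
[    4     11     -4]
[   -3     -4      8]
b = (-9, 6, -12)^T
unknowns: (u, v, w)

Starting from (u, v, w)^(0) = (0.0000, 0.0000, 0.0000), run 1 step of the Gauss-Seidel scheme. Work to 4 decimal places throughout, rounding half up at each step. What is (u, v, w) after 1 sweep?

(-1.1250, 0.9545, -1.4446)

Iteration 1:
  u = (-9 - (4)·0.0000 - (-3)·0.0000) / (8) = -1.1250
  v = (6 - (4)·-1.1250 - (-4)·0.0000) / (11) = 0.9545
  w = (-12 - (-3)·-1.1250 - (-4)·0.9545) / (8) = -1.4446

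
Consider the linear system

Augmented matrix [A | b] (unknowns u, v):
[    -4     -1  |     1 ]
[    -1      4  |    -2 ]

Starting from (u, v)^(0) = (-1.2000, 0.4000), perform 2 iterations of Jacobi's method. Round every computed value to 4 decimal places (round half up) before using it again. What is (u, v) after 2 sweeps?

Iteration 1:
  u = (1 - (-1)·0.4000) / (-4) = -0.3500
  v = (-2 - (-1)·-1.2000) / (4) = -0.8000
Iteration 2:
  u = (1 - (-1)·-0.8000) / (-4) = -0.0500
  v = (-2 - (-1)·-0.3500) / (4) = -0.5875

(-0.0500, -0.5875)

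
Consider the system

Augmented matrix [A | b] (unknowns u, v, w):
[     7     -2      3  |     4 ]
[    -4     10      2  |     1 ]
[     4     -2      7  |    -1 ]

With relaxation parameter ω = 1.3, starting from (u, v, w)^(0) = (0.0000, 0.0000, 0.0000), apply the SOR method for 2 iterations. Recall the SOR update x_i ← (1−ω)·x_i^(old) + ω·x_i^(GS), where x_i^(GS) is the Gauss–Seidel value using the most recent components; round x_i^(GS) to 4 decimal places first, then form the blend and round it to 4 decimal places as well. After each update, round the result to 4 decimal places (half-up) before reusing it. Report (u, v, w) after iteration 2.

Iteration 1:
  u: GS value = (4 - (-2)·0.0000 - (3)·0.0000) / (7) = 0.5714;  u ← (1−ω)·0.0000 + ω·0.5714 = 0.7428
  v: GS value = (1 - (-4)·0.7428 - (2)·0.0000) / (10) = 0.3971;  v ← (1−ω)·0.0000 + ω·0.3971 = 0.5162
  w: GS value = (-1 - (4)·0.7428 - (-2)·0.5162) / (7) = -0.4198;  w ← (1−ω)·0.0000 + ω·-0.4198 = -0.5457
Iteration 2:
  u: GS value = (4 - (-2)·0.5162 - (3)·-0.5457) / (7) = 0.9528;  u ← (1−ω)·0.7428 + ω·0.9528 = 1.0158
  v: GS value = (1 - (-4)·1.0158 - (2)·-0.5457) / (10) = 0.6155;  v ← (1−ω)·0.5162 + ω·0.6155 = 0.6453
  w: GS value = (-1 - (4)·1.0158 - (-2)·0.6453) / (7) = -0.5389;  w ← (1−ω)·-0.5457 + ω·-0.5389 = -0.5369

(1.0158, 0.6453, -0.5369)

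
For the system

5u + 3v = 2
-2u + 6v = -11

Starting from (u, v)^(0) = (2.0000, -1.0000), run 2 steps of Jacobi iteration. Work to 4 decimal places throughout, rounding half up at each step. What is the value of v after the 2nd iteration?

Iteration 1:
  u = (2 - (3)·-1.0000) / (5) = 1.0000
  v = (-11 - (-2)·2.0000) / (6) = -1.1667
Iteration 2:
  u = (2 - (3)·-1.1667) / (5) = 1.1000
  v = (-11 - (-2)·1.0000) / (6) = -1.5000

-1.5000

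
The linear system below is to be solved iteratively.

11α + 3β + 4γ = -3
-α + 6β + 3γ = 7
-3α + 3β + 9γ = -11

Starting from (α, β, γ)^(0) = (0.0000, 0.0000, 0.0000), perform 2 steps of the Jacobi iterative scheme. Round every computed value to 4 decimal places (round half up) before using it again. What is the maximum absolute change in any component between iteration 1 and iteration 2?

Iteration 1:
  α = (-3 - (3)·0.0000 - (4)·0.0000) / (11) = -0.2727
  β = (7 - (-1)·0.0000 - (3)·0.0000) / (6) = 1.1667
  γ = (-11 - (-3)·0.0000 - (3)·0.0000) / (9) = -1.2222
Iteration 2:
  α = (-3 - (3)·1.1667 - (4)·-1.2222) / (11) = -0.1465
  β = (7 - (-1)·-0.2727 - (3)·-1.2222) / (6) = 1.7323
  γ = (-11 - (-3)·-0.2727 - (3)·1.1667) / (9) = -1.7020
Change: (0.1262, 0.5656, -0.4798) → max |·| = 0.5656

0.5656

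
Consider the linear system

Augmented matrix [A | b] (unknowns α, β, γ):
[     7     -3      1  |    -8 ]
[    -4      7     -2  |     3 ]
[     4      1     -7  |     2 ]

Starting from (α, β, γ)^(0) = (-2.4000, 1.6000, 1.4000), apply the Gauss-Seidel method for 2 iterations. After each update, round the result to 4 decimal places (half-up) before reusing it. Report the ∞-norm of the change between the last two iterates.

0.6884

Iteration 1:
  α = (-8 - (-3)·1.6000 - (1)·1.4000) / (7) = -0.6571
  β = (3 - (-4)·-0.6571 - (-2)·1.4000) / (7) = 0.4531
  γ = (2 - (4)·-0.6571 - (1)·0.4531) / (-7) = -0.5965
Iteration 2:
  α = (-8 - (-3)·0.4531 - (1)·-0.5965) / (7) = -0.8635
  β = (3 - (-4)·-0.8635 - (-2)·-0.5965) / (7) = -0.2353
  γ = (2 - (4)·-0.8635 - (1)·-0.2353) / (-7) = -0.8128
Change: (-0.2064, -0.6884, -0.2163) → max |·| = 0.6884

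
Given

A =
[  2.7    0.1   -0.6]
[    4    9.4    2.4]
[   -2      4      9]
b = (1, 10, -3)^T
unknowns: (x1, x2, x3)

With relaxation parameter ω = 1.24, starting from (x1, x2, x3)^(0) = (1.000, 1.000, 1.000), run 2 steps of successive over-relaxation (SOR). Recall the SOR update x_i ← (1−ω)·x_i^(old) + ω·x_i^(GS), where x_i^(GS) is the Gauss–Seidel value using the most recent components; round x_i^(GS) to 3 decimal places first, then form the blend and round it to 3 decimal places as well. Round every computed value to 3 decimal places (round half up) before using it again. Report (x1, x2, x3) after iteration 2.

Iteration 1:
  x1: GS value = (1 - (0.1)·1.000 - (-0.6)·1.000) / (2.7) = 0.556;  x1 ← (1−ω)·1.000 + ω·0.556 = 0.449
  x2: GS value = (10 - (4)·0.449 - (2.4)·1.000) / (9.4) = 0.617;  x2 ← (1−ω)·1.000 + ω·0.617 = 0.525
  x3: GS value = (-3 - (-2)·0.449 - (4)·0.525) / (9) = -0.467;  x3 ← (1−ω)·1.000 + ω·-0.467 = -0.819
Iteration 2:
  x1: GS value = (1 - (0.1)·0.525 - (-0.6)·-0.819) / (2.7) = 0.169;  x1 ← (1−ω)·0.449 + ω·0.169 = 0.102
  x2: GS value = (10 - (4)·0.102 - (2.4)·-0.819) / (9.4) = 1.230;  x2 ← (1−ω)·0.525 + ω·1.230 = 1.399
  x3: GS value = (-3 - (-2)·0.102 - (4)·1.399) / (9) = -0.932;  x3 ← (1−ω)·-0.819 + ω·-0.932 = -0.959

(0.102, 1.399, -0.959)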